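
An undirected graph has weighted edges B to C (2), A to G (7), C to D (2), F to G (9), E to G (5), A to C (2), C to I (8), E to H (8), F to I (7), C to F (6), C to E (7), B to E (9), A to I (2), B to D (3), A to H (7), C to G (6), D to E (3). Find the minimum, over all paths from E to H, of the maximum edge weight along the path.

Comparing a few candidate routes:
E→G→A→H: max(5, 7, 7) = 7
E→D→C→G→A→H: max(3, 2, 6, 7, 7) = 7
E→G→C→A→H: max(5, 6, 2, 7) = 7
E→G→C→F→I→A→H: max(5, 6, 6, 7, 2, 7) = 7
E→D→C→A→H: max(3, 2, 2, 7) = 7
The minimum achievable maximum is 7.

7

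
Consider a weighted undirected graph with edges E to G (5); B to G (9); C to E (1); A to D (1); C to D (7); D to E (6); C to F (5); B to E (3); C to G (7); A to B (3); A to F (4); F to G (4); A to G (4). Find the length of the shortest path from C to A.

7

A few of the C→A routes:
C -> F -> A: 5 + 4 = 9
C -> E -> B -> A: 1 + 3 + 3 = 7
C -> E -> D -> A: 1 + 6 + 1 = 8
C -> D -> A: 7 + 1 = 8
The minimum is 7.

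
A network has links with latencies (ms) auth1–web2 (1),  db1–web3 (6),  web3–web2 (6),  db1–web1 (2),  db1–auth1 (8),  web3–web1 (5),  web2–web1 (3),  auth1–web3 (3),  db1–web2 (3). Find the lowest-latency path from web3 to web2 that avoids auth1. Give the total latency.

6

Checking several routes:
web3 - web2: 6
web3 - web1 - web2: 5 + 3 = 8
web3 - web1 - db1 - web2: 5 + 2 + 3 = 10
web3 - db1 - web2: 6 + 3 = 9
Shortest: 6 ms.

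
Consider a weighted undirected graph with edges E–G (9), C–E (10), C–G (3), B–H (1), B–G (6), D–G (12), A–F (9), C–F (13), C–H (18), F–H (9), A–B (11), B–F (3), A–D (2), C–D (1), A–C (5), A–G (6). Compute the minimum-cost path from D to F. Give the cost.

Comparing a few candidate routes:
D - C - G - B - F: 1 + 3 + 6 + 3 = 13
D - A - F: 2 + 9 = 11
D - C - A - F: 1 + 5 + 9 = 15
D - C - F: 1 + 13 = 14
Shortest: 11.

11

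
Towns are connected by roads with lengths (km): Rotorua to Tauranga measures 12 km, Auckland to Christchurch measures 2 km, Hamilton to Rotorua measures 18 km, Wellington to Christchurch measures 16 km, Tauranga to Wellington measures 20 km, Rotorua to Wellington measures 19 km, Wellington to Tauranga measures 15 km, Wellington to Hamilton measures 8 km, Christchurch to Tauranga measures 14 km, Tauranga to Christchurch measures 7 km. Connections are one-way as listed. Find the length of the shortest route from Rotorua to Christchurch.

19

Paths from Rotorua to Christchurch:
Rotorua→Tauranga→Wellington→Christchurch: 12 + 20 + 16 = 48
Rotorua→Tauranga→Christchurch: 12 + 7 = 19
Rotorua→Wellington→Tauranga→Christchurch: 19 + 15 + 7 = 41
Rotorua→Wellington→Christchurch: 19 + 16 = 35
Best route has total 19 km.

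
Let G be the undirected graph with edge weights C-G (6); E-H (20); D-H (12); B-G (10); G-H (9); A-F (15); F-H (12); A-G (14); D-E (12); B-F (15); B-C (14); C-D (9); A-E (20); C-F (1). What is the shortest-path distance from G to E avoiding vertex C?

29

A few of the G→E routes:
G→A→E: 14 + 20 = 34
G→B→F→H→E: 10 + 15 + 12 + 20 = 57
G→H→D→E: 9 + 12 + 12 = 33
G→H→E: 9 + 20 = 29
G→B→F→A→E: 10 + 15 + 15 + 20 = 60
G→H→F→A→E: 9 + 12 + 15 + 20 = 56
The minimum is 29.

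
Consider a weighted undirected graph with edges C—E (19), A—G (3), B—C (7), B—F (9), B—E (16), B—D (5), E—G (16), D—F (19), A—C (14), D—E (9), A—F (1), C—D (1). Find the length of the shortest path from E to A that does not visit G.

Some routes from E to A avoiding G:
E → B → F → A: 16 + 9 + 1 = 26
E → D → C → B → F → A: 9 + 1 + 7 + 9 + 1 = 27
E → D → C → A: 9 + 1 + 14 = 24
E → D → B → F → A: 9 + 5 + 9 + 1 = 24
E → D → F → A: 9 + 19 + 1 = 29
Best route has total 24.

24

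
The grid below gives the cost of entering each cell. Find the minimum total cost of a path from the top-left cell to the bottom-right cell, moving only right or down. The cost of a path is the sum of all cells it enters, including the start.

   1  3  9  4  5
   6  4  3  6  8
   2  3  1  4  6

22

Best path: (0,0) (0,1) (1,1) (1,2) (2,2) (2,3) (2,4)
Cost: 1 + 3 + 4 + 3 + 1 + 4 + 6 = 22
For comparison, the top-then-right route costs 36.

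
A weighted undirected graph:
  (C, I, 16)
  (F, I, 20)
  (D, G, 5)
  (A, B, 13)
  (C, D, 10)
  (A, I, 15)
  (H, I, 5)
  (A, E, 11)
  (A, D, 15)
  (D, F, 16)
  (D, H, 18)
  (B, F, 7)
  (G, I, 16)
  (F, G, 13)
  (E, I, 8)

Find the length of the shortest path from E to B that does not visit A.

Checking several routes:
E - I - G - D - F - B: 8 + 16 + 5 + 16 + 7 = 52
E - I - G - F - B: 8 + 16 + 13 + 7 = 44
E - I - F - B: 8 + 20 + 7 = 35
Shortest: 35.

35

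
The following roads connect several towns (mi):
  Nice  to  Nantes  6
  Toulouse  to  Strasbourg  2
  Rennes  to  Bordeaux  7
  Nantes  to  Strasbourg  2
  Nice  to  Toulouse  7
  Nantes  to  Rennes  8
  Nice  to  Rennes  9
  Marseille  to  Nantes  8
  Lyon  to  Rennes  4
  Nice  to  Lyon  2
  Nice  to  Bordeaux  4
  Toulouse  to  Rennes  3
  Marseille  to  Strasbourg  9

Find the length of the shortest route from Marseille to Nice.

Checking several routes:
Marseille→Nantes→Nice: 8 + 6 = 14
Marseille→Strasbourg→Nantes→Nice: 9 + 2 + 6 = 17
Marseille→Strasbourg→Toulouse→Nice: 9 + 2 + 7 = 18
Marseille→Nantes→Strasbourg→Toulouse→Nice: 8 + 2 + 2 + 7 = 19
Best route has total 14 mi.

14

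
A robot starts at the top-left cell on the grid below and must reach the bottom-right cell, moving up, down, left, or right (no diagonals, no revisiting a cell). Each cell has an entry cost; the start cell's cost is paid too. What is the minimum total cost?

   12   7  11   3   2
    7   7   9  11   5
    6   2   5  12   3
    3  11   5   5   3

45

Take [0,0] -> [1,0] -> [2,0] -> [2,1] -> [2,2] -> [3,2] -> [3,3] -> [3,4] for a total of 12 + 7 + 6 + 2 + 5 + 5 + 5 + 3 = 45.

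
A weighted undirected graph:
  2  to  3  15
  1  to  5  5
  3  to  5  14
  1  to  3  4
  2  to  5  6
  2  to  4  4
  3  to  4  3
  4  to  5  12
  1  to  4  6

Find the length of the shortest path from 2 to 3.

7

Comparing a few candidate routes:
2 -> 4 -> 3: 4 + 3 = 7
2 -> 3: 15
2 -> 4 -> 1 -> 3: 4 + 6 + 4 = 14
Best route has total 7.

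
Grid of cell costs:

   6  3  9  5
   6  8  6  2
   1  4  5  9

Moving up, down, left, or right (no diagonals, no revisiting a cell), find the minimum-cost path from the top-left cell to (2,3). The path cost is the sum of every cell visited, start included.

Take (0,0) (1,0) (2,0) (2,1) (2,2) (2,3) for a total of 6 + 6 + 1 + 4 + 5 + 9 = 31.

31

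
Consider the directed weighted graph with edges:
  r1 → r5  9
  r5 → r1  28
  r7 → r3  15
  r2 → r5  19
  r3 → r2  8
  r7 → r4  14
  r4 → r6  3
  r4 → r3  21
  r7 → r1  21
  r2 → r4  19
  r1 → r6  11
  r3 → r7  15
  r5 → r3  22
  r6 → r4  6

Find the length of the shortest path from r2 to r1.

Paths from r2 to r1:
r2→r5→r3→r7→r1: 19 + 22 + 15 + 21 = 77
r2→r5→r1: 19 + 28 = 47
r2→r4→r3→r7→r1: 19 + 21 + 15 + 21 = 76
The minimum is 47.

47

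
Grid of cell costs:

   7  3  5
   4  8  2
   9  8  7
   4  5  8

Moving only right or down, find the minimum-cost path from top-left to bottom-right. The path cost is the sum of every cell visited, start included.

32

One optimal route is (0,0) (0,1) (0,2) (1,2) (2,2) (3,2).
Its cost is 7 + 3 + 5 + 2 + 7 + 8 = 32.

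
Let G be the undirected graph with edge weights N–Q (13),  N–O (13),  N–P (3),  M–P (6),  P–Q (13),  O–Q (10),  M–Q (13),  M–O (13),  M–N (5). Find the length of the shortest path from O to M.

13

A few of the O→M routes:
O -> Q -> M: 10 + 13 = 23
O -> N -> M: 13 + 5 = 18
O -> Q -> N -> M: 10 + 13 + 5 = 28
O -> Q -> P -> M: 10 + 13 + 6 = 29
O -> N -> P -> M: 13 + 3 + 6 = 22
O -> M: 13
Best route has total 13.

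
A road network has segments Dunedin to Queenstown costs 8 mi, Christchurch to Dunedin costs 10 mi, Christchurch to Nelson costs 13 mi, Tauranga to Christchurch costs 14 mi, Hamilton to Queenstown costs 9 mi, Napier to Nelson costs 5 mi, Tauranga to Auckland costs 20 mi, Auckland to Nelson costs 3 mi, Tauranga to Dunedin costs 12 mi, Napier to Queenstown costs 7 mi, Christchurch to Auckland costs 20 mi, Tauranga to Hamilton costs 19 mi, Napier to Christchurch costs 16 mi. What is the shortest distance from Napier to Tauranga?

27

Checking several routes:
Napier → Nelson → Christchurch → Tauranga: 5 + 13 + 14 = 32
Napier → Nelson → Auckland → Tauranga: 5 + 3 + 20 = 28
Napier → Christchurch → Tauranga: 16 + 14 = 30
Napier → Christchurch → Dunedin → Tauranga: 16 + 10 + 12 = 38
Napier → Queenstown → Hamilton → Tauranga: 7 + 9 + 19 = 35
Napier → Queenstown → Dunedin → Tauranga: 7 + 8 + 12 = 27
The minimum is 27 mi.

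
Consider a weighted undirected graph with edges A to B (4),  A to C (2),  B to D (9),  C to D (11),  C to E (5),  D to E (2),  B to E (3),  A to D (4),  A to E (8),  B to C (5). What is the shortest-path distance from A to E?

6

Checking several routes:
A-C-B-E: 2 + 5 + 3 = 10
A-D-E: 4 + 2 = 6
A-B-E: 4 + 3 = 7
A-C-E: 2 + 5 = 7
A-E: 8
Best route has total 6.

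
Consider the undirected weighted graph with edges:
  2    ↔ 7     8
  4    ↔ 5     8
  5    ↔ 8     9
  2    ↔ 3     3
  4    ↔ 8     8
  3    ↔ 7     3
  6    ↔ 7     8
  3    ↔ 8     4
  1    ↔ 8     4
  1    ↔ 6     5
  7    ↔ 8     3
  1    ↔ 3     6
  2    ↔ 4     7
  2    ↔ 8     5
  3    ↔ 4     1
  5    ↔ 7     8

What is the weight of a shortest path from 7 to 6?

8

Checking several routes:
7-6: 8
7-3-8-1-6: 3 + 4 + 4 + 5 = 16
7-8-3-1-6: 3 + 4 + 6 + 5 = 18
7-3-1-6: 3 + 6 + 5 = 14
7-8-1-6: 3 + 4 + 5 = 12
Shortest: 8.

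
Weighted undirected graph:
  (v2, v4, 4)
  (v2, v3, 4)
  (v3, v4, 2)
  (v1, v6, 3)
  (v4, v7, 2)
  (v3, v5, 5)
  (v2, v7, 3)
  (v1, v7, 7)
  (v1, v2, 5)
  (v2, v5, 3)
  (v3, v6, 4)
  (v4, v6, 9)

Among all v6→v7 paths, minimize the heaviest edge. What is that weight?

4

Some routes from v6 to v7:
v6 → v3 → v2 → v7: max(4, 4, 3) = 4
v6 → v3 → v4 → v2 → v7: max(4, 2, 4, 3) = 4
v6 → v3 → v2 → v4 → v7: max(4, 4, 4, 2) = 4
v6 → v3 → v4 → v7: max(4, 2, 2) = 4
v6 → v1 → v2 → v7: max(3, 5, 3) = 5
v6 → v1 → v2 → v5 → v3 → v4 → v7: max(3, 5, 3, 5, 2, 2) = 5
Smallest bottleneck: 4.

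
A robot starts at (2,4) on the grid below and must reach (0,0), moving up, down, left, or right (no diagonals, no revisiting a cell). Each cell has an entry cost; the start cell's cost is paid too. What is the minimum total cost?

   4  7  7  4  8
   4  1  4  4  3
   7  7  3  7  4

Best path: (2,4) → (1,4) → (1,3) → (1,2) → (1,1) → (1,0) → (0,0)
Cost: 4 + 3 + 4 + 4 + 1 + 4 + 4 = 24

24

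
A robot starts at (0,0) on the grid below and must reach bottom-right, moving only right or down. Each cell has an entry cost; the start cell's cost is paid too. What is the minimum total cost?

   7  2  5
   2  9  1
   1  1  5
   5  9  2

Cheapest: [0,0] [1,0] [2,0] [2,1] [2,2] [3,2]
  7 + 2 + 1 + 1 + 5 + 2 = 18

18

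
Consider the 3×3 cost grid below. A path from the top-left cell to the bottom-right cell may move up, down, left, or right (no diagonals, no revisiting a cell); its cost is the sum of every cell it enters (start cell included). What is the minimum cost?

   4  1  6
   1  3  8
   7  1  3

12

One optimal route is [0,0] → [0,1] → [1,1] → [2,1] → [2,2].
Its cost is 4 + 1 + 3 + 1 + 3 = 12.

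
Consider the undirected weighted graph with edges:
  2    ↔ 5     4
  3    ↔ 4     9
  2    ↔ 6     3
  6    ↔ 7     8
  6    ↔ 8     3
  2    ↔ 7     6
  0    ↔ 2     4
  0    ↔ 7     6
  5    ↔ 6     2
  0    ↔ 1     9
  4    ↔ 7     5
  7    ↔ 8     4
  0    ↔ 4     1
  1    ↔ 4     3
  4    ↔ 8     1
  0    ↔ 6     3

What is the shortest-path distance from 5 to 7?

A few of the 5→7 routes:
5 → 6 → 8 → 7: 2 + 3 + 4 = 9
5 → 6 → 8 → 4 → 7: 2 + 3 + 1 + 5 = 11
5 → 2 → 7: 4 + 6 = 10
5 → 6 → 0 → 4 → 7: 2 + 3 + 1 + 5 = 11
5 → 6 → 7: 2 + 8 = 10
5 → 6 → 0 → 4 → 8 → 7: 2 + 3 + 1 + 1 + 4 = 11
Best route has total 9.

9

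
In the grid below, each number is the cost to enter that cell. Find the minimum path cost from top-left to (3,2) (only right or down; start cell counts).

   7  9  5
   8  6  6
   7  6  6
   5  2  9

38

Best path: r0c0 r1c0 r1c1 r2c1 r3c1 r3c2
Cost: 7 + 8 + 6 + 6 + 2 + 9 = 38
(Top row then right column would cost 42.)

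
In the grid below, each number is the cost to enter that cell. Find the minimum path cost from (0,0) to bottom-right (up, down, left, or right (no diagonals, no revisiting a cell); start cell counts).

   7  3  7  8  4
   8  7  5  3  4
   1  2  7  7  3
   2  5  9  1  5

Take r0c0 -> r0c1 -> r0c2 -> r1c2 -> r1c3 -> r1c4 -> r2c4 -> r3c4 for a total of 7 + 3 + 7 + 5 + 3 + 4 + 3 + 5 = 37.

37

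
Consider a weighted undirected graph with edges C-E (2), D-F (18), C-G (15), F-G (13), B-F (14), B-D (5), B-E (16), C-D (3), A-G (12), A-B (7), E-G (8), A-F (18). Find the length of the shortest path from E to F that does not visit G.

Checking several routes:
E - C - D - B - F: 2 + 3 + 5 + 14 = 24
E - C - D - F: 2 + 3 + 18 = 23
E - B - F: 16 + 14 = 30
Best route has total 23.

23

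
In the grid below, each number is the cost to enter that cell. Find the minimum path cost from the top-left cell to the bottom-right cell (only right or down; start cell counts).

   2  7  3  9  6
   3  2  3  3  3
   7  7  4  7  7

23

Best path: [0,0]→[1,0]→[1,1]→[1,2]→[1,3]→[1,4]→[2,4]
Cost: 2 + 3 + 2 + 3 + 3 + 3 + 7 = 23
(Top row then right column would cost 37.)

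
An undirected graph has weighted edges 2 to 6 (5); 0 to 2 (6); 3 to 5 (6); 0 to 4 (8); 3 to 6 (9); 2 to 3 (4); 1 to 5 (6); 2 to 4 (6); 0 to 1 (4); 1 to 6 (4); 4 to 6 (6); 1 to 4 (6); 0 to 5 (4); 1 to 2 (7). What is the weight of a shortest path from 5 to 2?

10

Checking several routes:
5→0→2: 4 + 6 = 10
5→1→6→2: 6 + 4 + 5 = 15
5→1→2: 6 + 7 = 13
5→0→1→2: 4 + 4 + 7 = 15
5→3→2: 6 + 4 = 10
Shortest: 10.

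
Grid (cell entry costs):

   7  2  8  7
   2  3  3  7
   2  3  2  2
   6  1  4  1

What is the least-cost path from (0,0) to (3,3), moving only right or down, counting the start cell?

19

Best path: (0,0)→(1,0)→(2,0)→(2,1)→(2,2)→(2,3)→(3,3)
Cost: 7 + 2 + 2 + 3 + 2 + 2 + 1 = 19
For comparison, the top-then-right route costs 34.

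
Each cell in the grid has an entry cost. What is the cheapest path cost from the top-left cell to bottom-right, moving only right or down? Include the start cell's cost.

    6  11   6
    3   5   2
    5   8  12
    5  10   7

35

Best path: (0,0)→(1,0)→(1,1)→(1,2)→(2,2)→(3,2)
Cost: 6 + 3 + 5 + 2 + 12 + 7 = 35
For comparison, the top-then-right route costs 44.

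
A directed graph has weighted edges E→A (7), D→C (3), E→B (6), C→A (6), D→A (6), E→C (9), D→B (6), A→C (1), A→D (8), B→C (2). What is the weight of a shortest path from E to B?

Routes from E to B:
E → C → A → D → B: 9 + 6 + 8 + 6 = 29
E → A → D → B: 7 + 8 + 6 = 21
E → B: 6
Shortest: 6.

6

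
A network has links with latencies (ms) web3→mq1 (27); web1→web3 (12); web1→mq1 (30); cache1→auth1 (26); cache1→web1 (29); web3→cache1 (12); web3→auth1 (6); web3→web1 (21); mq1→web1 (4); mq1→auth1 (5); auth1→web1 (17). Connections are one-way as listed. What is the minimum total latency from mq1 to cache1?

28

Routes from mq1 to cache1:
mq1 - web1 - web3 - cache1: 4 + 12 + 12 = 28
mq1 - auth1 - web1 - web3 - cache1: 5 + 17 + 12 + 12 = 46
Best route has total 28 ms.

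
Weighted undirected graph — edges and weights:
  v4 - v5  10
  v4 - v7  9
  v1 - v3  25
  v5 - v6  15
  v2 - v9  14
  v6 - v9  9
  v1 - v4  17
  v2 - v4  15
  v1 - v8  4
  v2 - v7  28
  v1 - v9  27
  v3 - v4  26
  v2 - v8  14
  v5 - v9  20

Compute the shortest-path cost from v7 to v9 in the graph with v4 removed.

Candidate routes:
v7-v2-v8-v1-v9: 28 + 14 + 4 + 27 = 73
v7-v2-v9: 28 + 14 = 42
The minimum is 42.

42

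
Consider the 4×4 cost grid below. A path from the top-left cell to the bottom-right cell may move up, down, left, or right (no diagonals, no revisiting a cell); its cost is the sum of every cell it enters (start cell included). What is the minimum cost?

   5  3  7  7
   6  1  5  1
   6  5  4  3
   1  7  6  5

23

Best path: [0,0] -> [0,1] -> [1,1] -> [1,2] -> [1,3] -> [2,3] -> [3,3]
Cost: 5 + 3 + 1 + 5 + 1 + 3 + 5 = 23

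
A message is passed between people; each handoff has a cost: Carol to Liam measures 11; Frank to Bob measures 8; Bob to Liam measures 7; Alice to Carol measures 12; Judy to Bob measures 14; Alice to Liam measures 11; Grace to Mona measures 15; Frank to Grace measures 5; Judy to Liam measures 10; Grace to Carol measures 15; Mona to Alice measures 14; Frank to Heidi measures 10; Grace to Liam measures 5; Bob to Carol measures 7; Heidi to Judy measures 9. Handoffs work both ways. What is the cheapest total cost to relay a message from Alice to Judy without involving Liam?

33

Checking several routes:
Alice-Carol-Bob-Judy: 12 + 7 + 14 = 33
Alice-Carol-Bob-Frank-Heidi-Judy: 12 + 7 + 8 + 10 + 9 = 46
Alice-Mona-Grace-Frank-Heidi-Judy: 14 + 15 + 5 + 10 + 9 = 53
Alice-Carol-Grace-Frank-Heidi-Judy: 12 + 15 + 5 + 10 + 9 = 51
Shortest: 33.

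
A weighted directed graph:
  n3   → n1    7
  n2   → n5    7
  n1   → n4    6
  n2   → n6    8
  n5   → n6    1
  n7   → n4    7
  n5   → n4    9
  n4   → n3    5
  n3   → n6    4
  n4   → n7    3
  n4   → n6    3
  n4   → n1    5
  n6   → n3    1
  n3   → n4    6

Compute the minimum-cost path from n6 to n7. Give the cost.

10

Routes from n6 to n7:
n6 → n3 → n1 → n4 → n7: 1 + 7 + 6 + 3 = 17
n6 → n3 → n4 → n7: 1 + 6 + 3 = 10
Shortest: 10.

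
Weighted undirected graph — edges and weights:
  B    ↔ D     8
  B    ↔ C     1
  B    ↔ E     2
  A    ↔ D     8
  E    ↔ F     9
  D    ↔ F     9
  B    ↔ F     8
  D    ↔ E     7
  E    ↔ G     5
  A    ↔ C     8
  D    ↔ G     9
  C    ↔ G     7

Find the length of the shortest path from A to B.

9

A few of the A→B routes:
A→D→E→B: 8 + 7 + 2 = 17
A→D→B: 8 + 8 = 16
A→C→B: 8 + 1 = 9
A→D→G→C→B: 8 + 9 + 7 + 1 = 25
A→C→G→E→B: 8 + 7 + 5 + 2 = 22
A→D→G→E→B: 8 + 9 + 5 + 2 = 24
Shortest: 9.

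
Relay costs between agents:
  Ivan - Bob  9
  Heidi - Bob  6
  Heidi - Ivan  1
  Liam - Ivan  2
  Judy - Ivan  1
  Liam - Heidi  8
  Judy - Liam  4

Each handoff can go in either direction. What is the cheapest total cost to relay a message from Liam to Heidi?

3

Candidate routes:
Liam → Judy → Ivan → Bob → Heidi: 4 + 1 + 9 + 6 = 20
Liam → Heidi: 8
Liam → Ivan → Heidi: 2 + 1 = 3
Liam → Judy → Ivan → Heidi: 4 + 1 + 1 = 6
Liam → Ivan → Bob → Heidi: 2 + 9 + 6 = 17
Shortest: 3.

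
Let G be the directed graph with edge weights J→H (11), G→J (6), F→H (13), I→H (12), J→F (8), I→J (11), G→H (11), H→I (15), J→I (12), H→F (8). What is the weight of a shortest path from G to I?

18

Some routes from G to I:
G→J→I: 6 + 12 = 18
G→H→I: 11 + 15 = 26
G→J→H→I: 6 + 11 + 15 = 32
The minimum is 18.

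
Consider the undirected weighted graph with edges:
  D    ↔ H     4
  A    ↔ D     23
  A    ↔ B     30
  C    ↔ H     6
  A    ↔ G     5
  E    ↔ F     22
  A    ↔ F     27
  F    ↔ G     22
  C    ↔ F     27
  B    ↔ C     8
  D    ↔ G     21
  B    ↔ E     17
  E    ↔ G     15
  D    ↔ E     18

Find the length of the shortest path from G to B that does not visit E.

35

A few of the G→B routes:
G→A→B: 5 + 30 = 35
G→F→C→B: 22 + 27 + 8 = 57
G→A→D→H→C→B: 5 + 23 + 4 + 6 + 8 = 46
G→D→A→B: 21 + 23 + 30 = 74
G→D→H→C→B: 21 + 4 + 6 + 8 = 39
G→A→F→C→B: 5 + 27 + 27 + 8 = 67
The minimum is 35.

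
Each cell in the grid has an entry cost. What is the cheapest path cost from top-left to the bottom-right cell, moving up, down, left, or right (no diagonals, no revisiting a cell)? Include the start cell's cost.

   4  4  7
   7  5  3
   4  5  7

One optimal route is r0c0 → r0c1 → r1c1 → r1c2 → r2c2.
Its cost is 4 + 4 + 5 + 3 + 7 = 23.

23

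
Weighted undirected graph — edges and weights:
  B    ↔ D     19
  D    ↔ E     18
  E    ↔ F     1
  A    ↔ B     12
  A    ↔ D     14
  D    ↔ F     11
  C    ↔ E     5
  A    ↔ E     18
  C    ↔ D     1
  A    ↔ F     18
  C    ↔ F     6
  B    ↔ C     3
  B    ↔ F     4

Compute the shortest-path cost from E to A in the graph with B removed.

Some routes from E to A avoiding B:
E -> F -> C -> D -> A: 1 + 6 + 1 + 14 = 22
E -> C -> F -> A: 5 + 6 + 18 = 29
E -> F -> D -> A: 1 + 11 + 14 = 26
E -> A: 18
E -> C -> D -> A: 5 + 1 + 14 = 20
E -> F -> A: 1 + 18 = 19
Best route has total 18.

18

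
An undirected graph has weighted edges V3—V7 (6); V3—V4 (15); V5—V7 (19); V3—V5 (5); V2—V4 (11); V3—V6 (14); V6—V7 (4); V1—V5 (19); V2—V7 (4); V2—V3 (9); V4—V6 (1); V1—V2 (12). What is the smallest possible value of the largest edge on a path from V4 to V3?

Some routes from V4 to V3:
V4 → V6 → V7 → V2 → V3: max(1, 4, 4, 9) = 9
V4 → V2 → V7 → V3: max(11, 4, 6) = 11
V4 → V6 → V7 → V3: max(1, 4, 6) = 6
V4 → V2 → V3: max(11, 9) = 11
Best route has worst link 6.

6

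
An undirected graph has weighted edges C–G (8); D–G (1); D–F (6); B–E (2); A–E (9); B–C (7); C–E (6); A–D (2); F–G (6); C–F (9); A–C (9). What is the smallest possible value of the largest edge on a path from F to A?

Comparing a few candidate routes:
F -> D -> G -> C -> B -> E -> A: max(6, 1, 8, 7, 2, 9) = 9
F -> D -> G -> C -> E -> A: max(6, 1, 8, 6, 9) = 9
F -> D -> A: max(6, 2) = 6
F -> D -> G -> C -> A: max(6, 1, 8, 9) = 9
F -> G -> D -> A: max(6, 1, 2) = 6
Best route has worst link 6.

6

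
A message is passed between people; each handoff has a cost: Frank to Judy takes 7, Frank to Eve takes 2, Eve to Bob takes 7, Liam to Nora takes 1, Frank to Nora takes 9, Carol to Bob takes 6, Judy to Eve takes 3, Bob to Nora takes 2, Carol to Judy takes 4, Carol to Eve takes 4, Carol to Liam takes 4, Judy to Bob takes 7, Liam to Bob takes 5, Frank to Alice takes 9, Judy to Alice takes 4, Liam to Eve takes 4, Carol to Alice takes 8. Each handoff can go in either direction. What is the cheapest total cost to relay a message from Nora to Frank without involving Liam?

9

A few of the Nora→Frank routes:
Nora-Bob-Carol-Eve-Frank: 2 + 6 + 4 + 2 = 14
Nora-Frank: 9
Nora-Bob-Eve-Frank: 2 + 7 + 2 = 11
Nora-Bob-Judy-Frank: 2 + 7 + 7 = 16
Nora-Bob-Judy-Eve-Frank: 2 + 7 + 3 + 2 = 14
Shortest: 9.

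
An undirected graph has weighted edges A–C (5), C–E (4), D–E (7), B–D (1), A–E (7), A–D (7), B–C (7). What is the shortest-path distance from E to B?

Comparing a few candidate routes:
E→A→D→B: 7 + 7 + 1 = 15
E→C→B: 4 + 7 = 11
E→C→A→D→B: 4 + 5 + 7 + 1 = 17
E→A→C→B: 7 + 5 + 7 = 19
E→D→B: 7 + 1 = 8
The minimum is 8.

8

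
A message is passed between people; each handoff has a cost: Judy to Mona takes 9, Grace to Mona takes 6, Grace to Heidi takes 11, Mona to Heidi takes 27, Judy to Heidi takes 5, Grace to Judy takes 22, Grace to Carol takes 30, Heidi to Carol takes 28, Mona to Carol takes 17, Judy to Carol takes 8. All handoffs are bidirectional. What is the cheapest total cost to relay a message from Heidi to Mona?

14

Comparing a few candidate routes:
Heidi-Mona: 27
Heidi-Judy-Grace-Mona: 5 + 22 + 6 = 33
Heidi-Grace-Judy-Mona: 11 + 22 + 9 = 42
Heidi-Judy-Mona: 5 + 9 = 14
Heidi-Judy-Carol-Mona: 5 + 8 + 17 = 30
Heidi-Grace-Mona: 11 + 6 = 17
The minimum is 14.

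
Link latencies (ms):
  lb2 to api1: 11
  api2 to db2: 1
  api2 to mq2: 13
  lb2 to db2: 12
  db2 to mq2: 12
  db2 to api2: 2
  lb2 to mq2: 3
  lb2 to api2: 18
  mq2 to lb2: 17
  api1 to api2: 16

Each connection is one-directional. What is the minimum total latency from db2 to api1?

Candidate routes:
db2 -> mq2 -> lb2 -> api1: 12 + 17 + 11 = 40
db2 -> api2 -> mq2 -> lb2 -> api1: 2 + 13 + 17 + 11 = 43
The minimum is 40 ms.

40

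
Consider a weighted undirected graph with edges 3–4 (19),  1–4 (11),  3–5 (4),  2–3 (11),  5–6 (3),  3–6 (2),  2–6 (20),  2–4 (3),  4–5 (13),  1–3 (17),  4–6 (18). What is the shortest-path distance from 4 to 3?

14

Checking several routes:
4 -> 3: 19
4 -> 2 -> 3: 3 + 11 = 14
4 -> 5 -> 3: 13 + 4 = 17
4 -> 5 -> 6 -> 3: 13 + 3 + 2 = 18
The minimum is 14.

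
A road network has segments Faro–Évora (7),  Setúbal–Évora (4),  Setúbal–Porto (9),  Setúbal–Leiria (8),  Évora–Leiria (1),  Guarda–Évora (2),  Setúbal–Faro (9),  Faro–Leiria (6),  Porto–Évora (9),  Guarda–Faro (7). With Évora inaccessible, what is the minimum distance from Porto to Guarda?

25

Paths from Porto to Guarda avoiding Évora:
Porto→Setúbal→Leiria→Faro→Guarda: 9 + 8 + 6 + 7 = 30
Porto→Setúbal→Faro→Guarda: 9 + 9 + 7 = 25
Best route has total 25.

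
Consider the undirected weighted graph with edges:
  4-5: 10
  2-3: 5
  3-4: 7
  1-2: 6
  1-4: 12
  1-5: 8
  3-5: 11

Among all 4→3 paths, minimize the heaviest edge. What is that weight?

Comparing a few candidate routes:
4 → 5 → 1 → 2 → 3: max(10, 8, 6, 5) = 10
4 → 5 → 3: max(10, 11) = 11
4 → 3: max(7) = 7
Smallest bottleneck: 7.

7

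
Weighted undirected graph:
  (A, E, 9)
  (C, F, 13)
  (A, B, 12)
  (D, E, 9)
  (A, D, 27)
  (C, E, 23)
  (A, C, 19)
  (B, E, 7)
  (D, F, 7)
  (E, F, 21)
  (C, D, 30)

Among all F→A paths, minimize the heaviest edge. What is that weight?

Checking several routes:
F→E→B→A: max(21, 7, 12) = 21
F→D→E→C→A: max(7, 9, 23, 19) = 23
F→C→A: max(13, 19) = 19
F→D→E→B→A: max(7, 9, 7, 12) = 12
F→D→E→A: max(7, 9, 9) = 9
F→E→A: max(21, 9) = 21
Smallest bottleneck: 9.

9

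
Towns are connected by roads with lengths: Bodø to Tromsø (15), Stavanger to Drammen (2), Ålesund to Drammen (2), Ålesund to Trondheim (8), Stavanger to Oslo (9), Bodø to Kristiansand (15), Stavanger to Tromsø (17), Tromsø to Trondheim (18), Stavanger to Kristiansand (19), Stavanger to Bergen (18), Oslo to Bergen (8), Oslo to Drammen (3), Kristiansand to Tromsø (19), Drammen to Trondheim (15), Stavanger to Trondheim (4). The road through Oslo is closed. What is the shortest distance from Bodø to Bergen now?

50

Some routes from Bodø to Bergen avoiding Oslo:
Bodø - Kristiansand - Stavanger - Bergen: 15 + 19 + 18 = 52
Bodø - Tromsø - Trondheim - Stavanger - Bergen: 15 + 18 + 4 + 18 = 55
Bodø - Tromsø - Stavanger - Bergen: 15 + 17 + 18 = 50
Bodø - Tromsø - Trondheim - Ålesund - Drammen - Stavanger - Bergen: 15 + 18 + 8 + 2 + 2 + 18 = 63
Best route has total 50.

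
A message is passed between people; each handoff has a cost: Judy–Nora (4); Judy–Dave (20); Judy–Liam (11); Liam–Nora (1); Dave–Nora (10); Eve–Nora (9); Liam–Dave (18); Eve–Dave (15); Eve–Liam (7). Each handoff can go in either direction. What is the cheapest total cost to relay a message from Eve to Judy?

Checking several routes:
Eve-Liam-Nora-Judy: 7 + 1 + 4 = 12
Eve-Dave-Nora-Judy: 15 + 10 + 4 = 29
Eve-Nora-Liam-Judy: 9 + 1 + 11 = 21
Eve-Nora-Judy: 9 + 4 = 13
Eve-Dave-Judy: 15 + 20 = 35
Eve-Liam-Judy: 7 + 11 = 18
Best route has total 12.

12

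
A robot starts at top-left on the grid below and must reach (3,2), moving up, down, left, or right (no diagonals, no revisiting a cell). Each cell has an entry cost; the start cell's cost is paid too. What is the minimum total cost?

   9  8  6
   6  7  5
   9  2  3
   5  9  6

33

One optimal route is (0,0) (1,0) (1,1) (2,1) (2,2) (3,2).
Its cost is 9 + 6 + 7 + 2 + 3 + 6 = 33.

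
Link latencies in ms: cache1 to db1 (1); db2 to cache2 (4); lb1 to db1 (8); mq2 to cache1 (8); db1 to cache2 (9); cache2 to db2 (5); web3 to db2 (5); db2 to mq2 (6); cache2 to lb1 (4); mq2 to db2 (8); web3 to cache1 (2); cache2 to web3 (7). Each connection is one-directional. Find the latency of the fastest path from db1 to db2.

14

Paths from db1 to db2:
db1 -> cache2 -> db2: 9 + 5 = 14
db1 -> cache2 -> web3 -> db2: 9 + 7 + 5 = 21
The minimum is 14 ms.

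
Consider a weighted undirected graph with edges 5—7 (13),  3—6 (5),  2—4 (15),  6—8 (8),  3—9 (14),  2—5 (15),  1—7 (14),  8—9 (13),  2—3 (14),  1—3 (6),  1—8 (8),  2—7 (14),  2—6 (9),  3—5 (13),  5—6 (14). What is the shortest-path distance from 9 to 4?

43

Comparing a few candidate routes:
9 - 8 - 6 - 3 - 2 - 4: 13 + 8 + 5 + 14 + 15 = 55
9 - 8 - 6 - 2 - 4: 13 + 8 + 9 + 15 = 45
9 - 3 - 6 - 2 - 4: 14 + 5 + 9 + 15 = 43
9 - 3 - 2 - 4: 14 + 14 + 15 = 43
Best route has total 43.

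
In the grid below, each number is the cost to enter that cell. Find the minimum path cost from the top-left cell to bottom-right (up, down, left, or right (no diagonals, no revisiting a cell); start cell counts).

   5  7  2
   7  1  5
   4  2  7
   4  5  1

21

Take [0,0]→[0,1]→[1,1]→[2,1]→[3,1]→[3,2] for a total of 5 + 7 + 1 + 2 + 5 + 1 = 21.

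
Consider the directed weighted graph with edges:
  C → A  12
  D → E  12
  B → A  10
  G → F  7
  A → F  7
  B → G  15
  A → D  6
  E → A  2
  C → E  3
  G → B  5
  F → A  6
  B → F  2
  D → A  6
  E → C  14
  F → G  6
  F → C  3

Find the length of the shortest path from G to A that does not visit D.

13

Checking several routes:
G → B → F → A: 5 + 2 + 6 = 13
G → F → A: 7 + 6 = 13
G → F → C → E → A: 7 + 3 + 3 + 2 = 15
G → B → F → C → E → A: 5 + 2 + 3 + 3 + 2 = 15
The minimum is 13.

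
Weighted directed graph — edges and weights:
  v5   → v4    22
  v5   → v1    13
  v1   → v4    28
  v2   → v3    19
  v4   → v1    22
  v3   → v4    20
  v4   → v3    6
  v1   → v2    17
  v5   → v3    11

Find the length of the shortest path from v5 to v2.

Routes from v5 to v2:
v5 - v3 - v4 - v1 - v2: 11 + 20 + 22 + 17 = 70
v5 - v4 - v1 - v2: 22 + 22 + 17 = 61
v5 - v1 - v2: 13 + 17 = 30
Shortest: 30.

30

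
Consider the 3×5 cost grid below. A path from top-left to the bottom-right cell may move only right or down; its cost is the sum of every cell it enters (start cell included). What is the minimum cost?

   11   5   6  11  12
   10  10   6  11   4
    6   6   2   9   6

Best path: [0,0] → [0,1] → [0,2] → [1,2] → [2,2] → [2,3] → [2,4]
Cost: 11 + 5 + 6 + 6 + 2 + 9 + 6 = 45
(Top row then right column would cost 55.)

45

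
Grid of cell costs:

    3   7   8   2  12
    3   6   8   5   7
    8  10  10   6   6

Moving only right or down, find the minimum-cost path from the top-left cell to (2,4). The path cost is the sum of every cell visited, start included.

37

Best path: [0,0] [0,1] [0,2] [0,3] [1,3] [2,3] [2,4]
Cost: 3 + 7 + 8 + 2 + 5 + 6 + 6 = 37
(Top row then right column would cost 45.)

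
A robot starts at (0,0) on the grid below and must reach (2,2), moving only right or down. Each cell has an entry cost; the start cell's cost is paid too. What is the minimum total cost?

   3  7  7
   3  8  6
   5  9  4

24

Cheapest: (0,0)→(1,0)→(1,1)→(1,2)→(2,2)
  3 + 3 + 8 + 6 + 4 = 24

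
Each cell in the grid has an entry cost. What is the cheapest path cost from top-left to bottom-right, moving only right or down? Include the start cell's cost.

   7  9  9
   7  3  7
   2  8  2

Best path: [0,0]→[1,0]→[1,1]→[1,2]→[2,2]
Cost: 7 + 7 + 3 + 7 + 2 = 26
For comparison, the top-then-right route costs 34.

26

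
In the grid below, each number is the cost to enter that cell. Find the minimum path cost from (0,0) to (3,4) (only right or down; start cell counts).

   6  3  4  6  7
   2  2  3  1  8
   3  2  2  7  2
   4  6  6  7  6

Take r0c0 → r1c0 → r1c1 → r1c2 → r1c3 → r2c3 → r2c4 → r3c4 for a total of 6 + 2 + 2 + 3 + 1 + 7 + 2 + 6 = 29.
For comparison, the top-then-right route costs 42.

29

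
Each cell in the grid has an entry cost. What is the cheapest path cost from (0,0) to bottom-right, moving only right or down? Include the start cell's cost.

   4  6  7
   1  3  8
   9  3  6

17

Cheapest: (0,0) -> (1,0) -> (1,1) -> (2,1) -> (2,2)
  4 + 1 + 3 + 3 + 6 = 17
(Top row then right column would cost 31.)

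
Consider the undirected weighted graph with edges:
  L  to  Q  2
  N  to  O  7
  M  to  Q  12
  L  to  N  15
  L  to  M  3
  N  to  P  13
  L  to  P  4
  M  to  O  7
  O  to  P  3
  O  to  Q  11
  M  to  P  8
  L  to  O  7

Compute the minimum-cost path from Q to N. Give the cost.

Checking several routes:
Q -> L -> P -> O -> N: 2 + 4 + 3 + 7 = 16
Q -> L -> N: 2 + 15 = 17
Q -> O -> N: 11 + 7 = 18
Q -> L -> O -> N: 2 + 7 + 7 = 16
The minimum is 16.

16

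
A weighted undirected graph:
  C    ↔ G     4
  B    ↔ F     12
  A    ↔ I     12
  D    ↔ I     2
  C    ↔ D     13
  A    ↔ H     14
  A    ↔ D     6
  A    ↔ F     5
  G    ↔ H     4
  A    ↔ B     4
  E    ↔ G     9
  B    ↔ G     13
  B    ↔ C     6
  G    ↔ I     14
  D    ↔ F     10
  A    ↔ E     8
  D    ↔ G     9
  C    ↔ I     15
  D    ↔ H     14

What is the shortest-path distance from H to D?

13

Some routes from H to D:
H - G - D: 4 + 9 = 13
H - D: 14
H - G - I - D: 4 + 14 + 2 = 20
Shortest: 13.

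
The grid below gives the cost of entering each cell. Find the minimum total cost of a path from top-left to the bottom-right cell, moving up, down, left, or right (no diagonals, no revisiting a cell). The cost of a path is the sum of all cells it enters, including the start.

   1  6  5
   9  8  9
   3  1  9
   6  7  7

28

Cheapest: r0c0 → r1c0 → r2c0 → r2c1 → r3c1 → r3c2
  1 + 9 + 3 + 1 + 7 + 7 = 28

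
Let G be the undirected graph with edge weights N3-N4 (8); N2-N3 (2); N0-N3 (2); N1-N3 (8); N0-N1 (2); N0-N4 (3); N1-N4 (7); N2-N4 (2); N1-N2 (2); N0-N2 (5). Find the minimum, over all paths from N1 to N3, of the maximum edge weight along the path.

2

A few of the N1→N3 routes:
N1 → N2 → N3: max(2, 2) = 2
N1 → N0 → N4 → N2 → N3: max(2, 3, 2, 2) = 3
N1 → N0 → N3: max(2, 2) = 2
N1 → N2 → N0 → N3: max(2, 5, 2) = 5
N1 → N2 → N4 → N0 → N3: max(2, 2, 3, 2) = 3
Best route has worst link 2.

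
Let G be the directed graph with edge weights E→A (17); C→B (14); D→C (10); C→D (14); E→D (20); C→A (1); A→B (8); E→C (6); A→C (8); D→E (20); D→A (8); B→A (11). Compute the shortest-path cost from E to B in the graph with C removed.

25

Routes from E to B avoiding C:
E → D → A → B: 20 + 8 + 8 = 36
E → A → B: 17 + 8 = 25
Shortest: 25.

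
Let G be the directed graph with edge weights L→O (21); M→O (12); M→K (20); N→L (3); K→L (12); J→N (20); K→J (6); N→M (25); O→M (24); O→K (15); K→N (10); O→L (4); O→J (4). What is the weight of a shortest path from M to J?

16

A few of the M→J routes:
M - O - J: 12 + 4 = 16
M - O - K - J: 12 + 15 + 6 = 33
M - K - J: 20 + 6 = 26
Shortest: 16.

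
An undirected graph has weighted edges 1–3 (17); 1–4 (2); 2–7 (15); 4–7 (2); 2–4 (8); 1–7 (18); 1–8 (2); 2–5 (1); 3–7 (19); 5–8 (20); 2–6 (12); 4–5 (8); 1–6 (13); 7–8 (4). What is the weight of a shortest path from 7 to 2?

Comparing a few candidate routes:
7→4→2: 2 + 8 = 10
7→4→5→2: 2 + 8 + 1 = 11
7→2: 15
7→8→1→4→2: 4 + 2 + 2 + 8 = 16
Shortest: 10.

10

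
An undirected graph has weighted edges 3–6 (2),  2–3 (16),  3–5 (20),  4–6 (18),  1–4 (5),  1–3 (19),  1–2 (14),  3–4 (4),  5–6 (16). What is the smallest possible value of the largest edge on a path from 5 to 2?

16

Comparing a few candidate routes:
5 -> 6 -> 4 -> 1 -> 3 -> 2: max(16, 18, 5, 19, 16) = 19
5 -> 6 -> 4 -> 3 -> 2: max(16, 18, 4, 16) = 18
5 -> 6 -> 3 -> 4 -> 1 -> 2: max(16, 2, 4, 5, 14) = 16
5 -> 6 -> 3 -> 2: max(16, 2, 16) = 16
5 -> 6 -> 4 -> 3 -> 1 -> 2: max(16, 18, 4, 19, 14) = 19
5 -> 6 -> 4 -> 1 -> 2: max(16, 18, 5, 14) = 18
Smallest bottleneck: 16.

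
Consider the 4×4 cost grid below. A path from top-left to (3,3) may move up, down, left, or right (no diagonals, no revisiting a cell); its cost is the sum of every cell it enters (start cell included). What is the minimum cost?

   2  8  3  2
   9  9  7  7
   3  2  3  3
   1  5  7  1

23

One optimal route is [0,0] → [1,0] → [2,0] → [2,1] → [2,2] → [2,3] → [3,3].
Its cost is 2 + 9 + 3 + 2 + 3 + 3 + 1 = 23.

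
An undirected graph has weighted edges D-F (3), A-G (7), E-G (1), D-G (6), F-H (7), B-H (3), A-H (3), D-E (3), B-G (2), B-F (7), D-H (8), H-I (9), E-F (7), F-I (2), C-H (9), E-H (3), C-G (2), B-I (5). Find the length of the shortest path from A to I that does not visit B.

Comparing a few candidate routes:
A→H→E→F→I: 3 + 3 + 7 + 2 = 15
A→H→E→D→F→I: 3 + 3 + 3 + 3 + 2 = 14
A→H→I: 3 + 9 = 12
A→H→F→I: 3 + 7 + 2 = 12
Shortest: 12.

12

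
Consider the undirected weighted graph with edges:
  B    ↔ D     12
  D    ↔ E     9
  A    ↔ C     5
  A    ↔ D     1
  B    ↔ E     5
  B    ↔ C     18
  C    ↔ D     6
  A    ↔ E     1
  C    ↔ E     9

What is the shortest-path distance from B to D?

Comparing a few candidate routes:
B → E → A → D: 5 + 1 + 1 = 7
B → E → C → A → D: 5 + 9 + 5 + 1 = 20
B → E → A → C → D: 5 + 1 + 5 + 6 = 17
B → D: 12
B → E → D: 5 + 9 = 14
B → E → C → D: 5 + 9 + 6 = 20
Shortest: 7.

7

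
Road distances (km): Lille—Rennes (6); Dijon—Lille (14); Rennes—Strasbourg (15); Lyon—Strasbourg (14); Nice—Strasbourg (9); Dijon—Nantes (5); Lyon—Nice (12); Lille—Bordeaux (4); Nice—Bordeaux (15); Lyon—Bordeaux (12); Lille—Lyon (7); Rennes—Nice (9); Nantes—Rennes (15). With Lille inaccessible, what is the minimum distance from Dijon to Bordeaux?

44

A few of the Dijon→Bordeaux routes:
Dijon → Nantes → Rennes → Nice → Bordeaux: 5 + 15 + 9 + 15 = 44
Dijon → Nantes → Rennes → Nice → Lyon → Bordeaux: 5 + 15 + 9 + 12 + 12 = 53
Dijon → Nantes → Rennes → Strasbourg → Nice → Bordeaux: 5 + 15 + 15 + 9 + 15 = 59
The minimum is 44 km.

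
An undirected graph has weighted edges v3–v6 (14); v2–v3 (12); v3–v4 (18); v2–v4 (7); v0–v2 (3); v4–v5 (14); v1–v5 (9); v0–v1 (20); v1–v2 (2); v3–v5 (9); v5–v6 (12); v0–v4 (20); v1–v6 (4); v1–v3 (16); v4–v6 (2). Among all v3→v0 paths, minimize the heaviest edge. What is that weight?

9

Some routes from v3 to v0:
v3 - v2 - v0: max(12, 3) = 12
v3 - v5 - v6 - v4 - v2 - v0: max(9, 12, 2, 7, 3) = 12
v3 - v5 - v1 - v2 - v0: max(9, 9, 2, 3) = 9
v3 - v5 - v6 - v1 - v2 - v0: max(9, 12, 4, 2, 3) = 12
v3 - v5 - v1 - v6 - v4 - v2 - v0: max(9, 9, 4, 2, 7, 3) = 9
The minimum achievable maximum is 9.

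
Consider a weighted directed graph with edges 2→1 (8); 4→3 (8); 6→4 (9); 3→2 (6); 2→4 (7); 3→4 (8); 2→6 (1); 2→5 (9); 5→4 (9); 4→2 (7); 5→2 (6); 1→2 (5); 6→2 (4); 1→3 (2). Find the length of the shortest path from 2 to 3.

Paths from 2 to 3:
2→5→4→3: 9 + 9 + 8 = 26
2→4→3: 7 + 8 = 15
2→1→3: 8 + 2 = 10
2→6→4→3: 1 + 9 + 8 = 18
Best route has total 10.

10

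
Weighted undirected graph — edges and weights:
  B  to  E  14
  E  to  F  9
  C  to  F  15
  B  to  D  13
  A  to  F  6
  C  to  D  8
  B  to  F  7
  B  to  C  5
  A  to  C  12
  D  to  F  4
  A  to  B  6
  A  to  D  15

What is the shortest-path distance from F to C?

A few of the F→C routes:
F → D → C: 4 + 8 = 12
F → B → C: 7 + 5 = 12
F → A → B → C: 6 + 6 + 5 = 17
F → C: 15
F → A → C: 6 + 12 = 18
Shortest: 12.

12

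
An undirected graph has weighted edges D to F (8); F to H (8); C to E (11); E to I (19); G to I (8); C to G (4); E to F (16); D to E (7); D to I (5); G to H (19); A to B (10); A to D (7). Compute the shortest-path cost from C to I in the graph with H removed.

Candidate routes:
C → E → D → I: 11 + 7 + 5 = 23
C → E → I: 11 + 19 = 30
C → E → F → D → I: 11 + 16 + 8 + 5 = 40
C → G → I: 4 + 8 = 12
Best route has total 12.

12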